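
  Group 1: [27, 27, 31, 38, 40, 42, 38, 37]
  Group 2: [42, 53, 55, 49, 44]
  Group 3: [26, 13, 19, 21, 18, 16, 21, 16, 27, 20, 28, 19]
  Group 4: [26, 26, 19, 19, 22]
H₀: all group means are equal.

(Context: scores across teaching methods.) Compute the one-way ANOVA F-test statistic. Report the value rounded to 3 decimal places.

Group means [35.00, 48.60, 20.33, 22.40], grand mean 29.300
SSB = Σnᵢ(x̄ᵢ−x̄)² = 3325.233; SSW = ΣΣ(x−x̄ᵢ)² = 651.067
MSB = 3325.233/3 = 1108.4111; MSW = 651.067/26 = 25.0410
F = MSB/MSW = 44.2638
df = (3, 26)

test statistic = 44.264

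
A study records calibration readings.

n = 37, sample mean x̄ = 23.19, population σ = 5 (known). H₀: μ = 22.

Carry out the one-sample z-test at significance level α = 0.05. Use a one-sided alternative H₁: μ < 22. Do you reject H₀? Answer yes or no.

reject H₀: no

SE = σ/√n = 5/√37 = 0.8220
z = (x̄−μ₀)/SE = (23.19−22)/0.8220 = 1.4477
p-value (one-sided, H₁ less) = 0.92615
At α=0.05: p ≥ α → fail to reject H₀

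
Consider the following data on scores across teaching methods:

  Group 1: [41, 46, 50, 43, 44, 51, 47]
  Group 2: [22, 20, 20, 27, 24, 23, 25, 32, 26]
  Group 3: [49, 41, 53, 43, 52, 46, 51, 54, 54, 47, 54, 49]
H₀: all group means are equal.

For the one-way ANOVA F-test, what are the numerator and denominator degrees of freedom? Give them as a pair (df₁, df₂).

degrees of freedom = [2, 25]

k = 3 groups, N = 28 total
df = (k−1, N−k) = (3−1, 28−3) = (2, 25)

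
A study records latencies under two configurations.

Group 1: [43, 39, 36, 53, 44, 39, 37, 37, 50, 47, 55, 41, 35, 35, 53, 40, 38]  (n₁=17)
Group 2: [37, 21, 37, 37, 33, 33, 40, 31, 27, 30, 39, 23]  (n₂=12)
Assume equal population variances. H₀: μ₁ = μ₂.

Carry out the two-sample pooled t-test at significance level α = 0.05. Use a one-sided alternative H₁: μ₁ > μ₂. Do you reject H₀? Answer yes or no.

x̄₁=42.471, s₁=6.728, n₁=17
x̄₂=32.333, s₂=6.184, n₂=12
s_p² = [16·6.728² + 11·6.184²]/27 = 42.4038
SE = √(s_p²·(1/17+1/12)) = 2.4552
t = (42.471−32.333)/2.4552 = 4.1289
df = 27
p-value (one-sided, H₁ greater) = 0.00016
At α=0.05: p < α → reject H₀

reject H₀: yes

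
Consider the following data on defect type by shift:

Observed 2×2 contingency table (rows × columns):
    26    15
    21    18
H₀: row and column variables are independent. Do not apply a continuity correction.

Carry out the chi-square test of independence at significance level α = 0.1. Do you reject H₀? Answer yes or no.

Row totals [41, 39], col totals [47, 33], n=80
χ² = (26−24.09)²/24.09 + (15−16.91)²/16.91 + (21−22.91)²/22.91 + (18−16.09)²/16.09 = 0.7551
df = 1
p-value (upper-tail) = 0.38486
At α=0.1: p ≥ α → fail to reject H₀

reject H₀: no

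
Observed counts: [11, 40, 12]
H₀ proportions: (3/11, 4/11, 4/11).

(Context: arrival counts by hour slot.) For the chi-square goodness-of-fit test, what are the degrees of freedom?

df = k − 1 = 3 − 1 = 2

degrees of freedom = 2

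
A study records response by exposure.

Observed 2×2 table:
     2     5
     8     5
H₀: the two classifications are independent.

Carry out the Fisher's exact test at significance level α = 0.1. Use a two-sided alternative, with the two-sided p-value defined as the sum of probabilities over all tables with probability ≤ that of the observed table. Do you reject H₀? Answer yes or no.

reject H₀: no

Margins: r₁=7, r₂=13, c₁=10, c₂=10, n=20
p_obs = C(7,2)·C(13,8)/C(20,10); sum pmf over tables with pmf ≤ p_obs
p-value (two-sided) = 0.34985
At α=0.1: p ≥ α → fail to reject H₀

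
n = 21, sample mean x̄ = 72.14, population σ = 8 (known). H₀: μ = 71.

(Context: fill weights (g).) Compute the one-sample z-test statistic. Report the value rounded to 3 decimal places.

test statistic = 0.653

SE = σ/√n = 8/√21 = 1.7457
z = (x̄−μ₀)/SE = (72.14−71)/1.7457 = 0.6530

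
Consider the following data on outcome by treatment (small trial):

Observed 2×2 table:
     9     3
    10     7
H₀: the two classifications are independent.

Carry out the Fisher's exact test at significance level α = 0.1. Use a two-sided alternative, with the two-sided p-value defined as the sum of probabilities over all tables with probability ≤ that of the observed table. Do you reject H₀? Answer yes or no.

Margins: r₁=12, r₂=17, c₁=19, c₂=10, n=29
p_obs = C(12,9)·C(17,10)/C(29,19); sum pmf over tables with pmf ≤ p_obs
p-value (two-sided) = 0.44948
At α=0.1: p ≥ α → fail to reject H₀

reject H₀: no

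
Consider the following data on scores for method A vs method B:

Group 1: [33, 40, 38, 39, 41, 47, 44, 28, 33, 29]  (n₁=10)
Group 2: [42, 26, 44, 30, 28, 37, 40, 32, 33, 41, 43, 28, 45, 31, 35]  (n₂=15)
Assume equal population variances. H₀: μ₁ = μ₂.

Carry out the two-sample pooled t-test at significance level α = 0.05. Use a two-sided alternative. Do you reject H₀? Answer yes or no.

x̄₁=37.200, s₁=6.286, n₁=10
x̄₂=35.667, s₂=6.466, n₂=15
s_p² = [9·6.286² + 14·6.466²]/23 = 40.9101
SE = √(s_p²·(1/10+1/15)) = 2.6112
t = (37.200−35.667)/2.6112 = 0.5872
df = 23
p-value (two-sided) = 0.56278
At α=0.05: p ≥ α → fail to reject H₀

reject H₀: no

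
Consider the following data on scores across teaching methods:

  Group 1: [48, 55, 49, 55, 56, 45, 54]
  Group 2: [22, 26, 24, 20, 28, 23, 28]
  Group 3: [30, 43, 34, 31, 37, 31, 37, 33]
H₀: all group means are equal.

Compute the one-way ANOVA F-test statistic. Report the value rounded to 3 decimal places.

test statistic = 84.815

Group means [51.71, 24.43, 34.50], grand mean 36.773
SSB = Σnᵢ(x̄ᵢ−x̄)² = 2670.721; SSW = ΣΣ(x−x̄ᵢ)² = 299.143
MSB = 2670.721/2 = 1335.3604; MSW = 299.143/19 = 15.7444
F = MSB/MSW = 84.8152
df = (2, 19)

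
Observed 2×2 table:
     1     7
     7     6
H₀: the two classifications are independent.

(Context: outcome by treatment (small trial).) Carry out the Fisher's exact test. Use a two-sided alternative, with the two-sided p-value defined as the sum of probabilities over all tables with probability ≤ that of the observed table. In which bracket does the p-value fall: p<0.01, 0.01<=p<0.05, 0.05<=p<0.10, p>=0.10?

Margins: r₁=8, r₂=13, c₁=8, c₂=13, n=21
p_obs = C(8,1)·C(13,7)/C(21,8); sum pmf over tables with pmf ≤ p_obs
p-value (two-sided) = 0.08504
→ bracket: 0.05<=p<0.10

p-value bracket: 0.05<=p<0.10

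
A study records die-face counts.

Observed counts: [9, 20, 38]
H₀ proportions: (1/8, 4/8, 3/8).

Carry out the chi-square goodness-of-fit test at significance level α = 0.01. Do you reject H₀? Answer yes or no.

reject H₀: yes

n = 67; E_i = n·p_i = [8.38, 33.50, 25.12]
χ² = (9−8.38)²/8.38 + (20−33.50)²/33.50 + (38−25.12)²/25.12 = 12.0846
df = 2
p-value (upper-tail) = 0.00238
At α=0.01: p < α → reject H₀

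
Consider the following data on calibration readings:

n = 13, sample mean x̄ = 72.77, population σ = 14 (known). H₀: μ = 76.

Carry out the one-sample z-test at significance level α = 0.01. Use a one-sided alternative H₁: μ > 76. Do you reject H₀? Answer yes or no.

reject H₀: no

SE = σ/√n = 14/√13 = 3.8829
z = (x̄−μ₀)/SE = (72.77−76)/3.8829 = -0.8319
p-value (one-sided, H₁ greater) = 0.79725
At α=0.01: p ≥ α → fail to reject H₀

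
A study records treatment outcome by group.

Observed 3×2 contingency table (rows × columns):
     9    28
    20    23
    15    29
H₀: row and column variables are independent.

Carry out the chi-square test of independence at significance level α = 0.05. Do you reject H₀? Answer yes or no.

Row totals [37, 43, 44], col totals [44, 80], n=124
χ² = (9−13.13)²/13.13 + (28−23.87)²/23.87 + (20−15.26)²/15.26 + (23−27.74)²/27.74 + (15−15.61)²/15.61 + (29−28.39)²/28.39 = 4.3343
df = 2
p-value (upper-tail) = 0.11450
At α=0.05: p ≥ α → fail to reject H₀

reject H₀: no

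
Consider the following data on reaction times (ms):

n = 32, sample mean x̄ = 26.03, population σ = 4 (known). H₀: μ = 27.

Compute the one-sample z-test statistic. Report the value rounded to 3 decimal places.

test statistic = -1.372

SE = σ/√n = 4/√32 = 0.7071
z = (x̄−μ₀)/SE = (26.03−27)/0.7071 = -1.3718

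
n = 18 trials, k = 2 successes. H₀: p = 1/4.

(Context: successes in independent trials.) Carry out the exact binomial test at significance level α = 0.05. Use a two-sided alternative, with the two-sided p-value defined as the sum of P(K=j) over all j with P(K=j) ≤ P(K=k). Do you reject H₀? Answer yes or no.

reject H₀: no

Exact binomial: n=18, k=2, p₀=1/4=0.2500
P(X=j) = C(n,j)·p₀^j·(1−p₀)^(n−j); p = Σ P(X=j) over j with P(X=j) ≤ P(X=2)
p-value (two-sided) = 0.27429
At α=0.05: p ≥ α → fail to reject H₀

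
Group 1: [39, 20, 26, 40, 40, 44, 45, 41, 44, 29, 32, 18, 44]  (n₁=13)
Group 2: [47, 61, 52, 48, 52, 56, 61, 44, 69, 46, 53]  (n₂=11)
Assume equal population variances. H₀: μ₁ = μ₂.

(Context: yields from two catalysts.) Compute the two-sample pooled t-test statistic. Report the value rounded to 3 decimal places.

test statistic = -5.054

x̄₁=35.538, s₁=9.492, n₁=13
x̄₂=53.545, s₂=7.634, n₂=11
s_p² = [12·9.492² + 10·7.634²]/22 = 75.6345
SE = √(s_p²·(1/13+1/11)) = 3.5628
t = (35.538−53.545)/3.5628 = -5.0541
df = 22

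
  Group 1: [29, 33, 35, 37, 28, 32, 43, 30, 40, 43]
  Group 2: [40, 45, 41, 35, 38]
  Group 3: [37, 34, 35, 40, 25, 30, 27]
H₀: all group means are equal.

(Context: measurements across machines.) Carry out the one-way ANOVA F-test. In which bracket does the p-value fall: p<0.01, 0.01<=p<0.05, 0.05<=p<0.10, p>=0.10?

p-value bracket: 0.05<=p<0.10

Group means [35.00, 39.80, 32.57], grand mean 35.318
SSB = Σnᵢ(x̄ᵢ−x̄)² = 154.258; SSW = ΣΣ(x−x̄ᵢ)² = 512.514
MSB = 154.258/2 = 77.1292; MSW = 512.514/19 = 26.9744
F = MSB/MSW = 2.8593
df = (2, 19)
p-value (upper-tail) = 0.08211
→ bracket: 0.05<=p<0.10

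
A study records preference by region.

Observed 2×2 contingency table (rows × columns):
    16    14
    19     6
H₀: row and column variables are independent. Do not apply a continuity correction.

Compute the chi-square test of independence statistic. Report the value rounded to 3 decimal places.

test statistic = 3.028

Row totals [30, 25], col totals [35, 20], n=55
χ² = (16−19.09)²/19.09 + (14−10.91)²/10.91 + (19−15.91)²/15.91 + (6−9.09)²/9.09 = 3.0276
df = 1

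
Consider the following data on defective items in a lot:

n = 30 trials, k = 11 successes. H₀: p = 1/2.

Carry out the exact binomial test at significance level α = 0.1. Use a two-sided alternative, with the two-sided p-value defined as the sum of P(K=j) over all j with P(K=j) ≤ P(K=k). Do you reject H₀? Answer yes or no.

Exact binomial: n=30, k=11, p₀=1/2=0.5000
P(X=j) = C(n,j)·p₀^j·(1−p₀)^(n−j); p = Σ P(X=j) over j with P(X=j) ≤ P(X=11)
p-value (two-sided) = 0.20049
At α=0.1: p ≥ α → fail to reject H₀

reject H₀: no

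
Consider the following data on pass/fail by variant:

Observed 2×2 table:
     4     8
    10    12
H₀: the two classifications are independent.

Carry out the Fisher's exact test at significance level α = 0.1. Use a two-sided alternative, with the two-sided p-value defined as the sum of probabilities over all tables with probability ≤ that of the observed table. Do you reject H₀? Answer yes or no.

Margins: r₁=12, r₂=22, c₁=14, c₂=20, n=34
p_obs = C(12,4)·C(22,10)/C(34,14); sum pmf over tables with pmf ≤ p_obs
p-value (two-sided) = 0.71698
At α=0.1: p ≥ α → fail to reject H₀

reject H₀: no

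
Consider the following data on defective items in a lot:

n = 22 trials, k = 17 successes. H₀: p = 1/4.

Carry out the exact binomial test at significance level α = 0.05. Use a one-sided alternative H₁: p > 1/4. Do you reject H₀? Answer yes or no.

reject H₀: yes

Exact binomial: n=22, k=17, p₀=1/4=0.2500
P(X≥17) from Σ C(n,i)·p₀^i·(1−p₀)^(n−i)
p-value (one-sided, H₁ greater) = 0.00000
At α=0.05: p < α → reject H₀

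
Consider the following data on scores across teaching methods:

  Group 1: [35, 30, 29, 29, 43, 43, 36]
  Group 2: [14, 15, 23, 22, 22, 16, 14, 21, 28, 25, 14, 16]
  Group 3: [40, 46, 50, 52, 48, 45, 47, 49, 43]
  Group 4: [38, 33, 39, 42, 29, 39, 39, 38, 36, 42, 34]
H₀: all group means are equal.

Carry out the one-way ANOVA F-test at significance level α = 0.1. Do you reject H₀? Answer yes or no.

Group means [35.00, 19.17, 46.67, 37.18], grand mean 33.436
SSB = Σnᵢ(x̄ᵢ−x̄)² = 4190.287; SSW = ΣΣ(x−x̄ᵢ)² = 751.303
MSB = 4190.287/3 = 1396.7622; MSW = 751.303/35 = 21.4658
F = MSB/MSW = 65.0692
df = (3, 35)
p-value (upper-tail) = 0.00000
At α=0.1: p < α → reject H₀

reject H₀: yes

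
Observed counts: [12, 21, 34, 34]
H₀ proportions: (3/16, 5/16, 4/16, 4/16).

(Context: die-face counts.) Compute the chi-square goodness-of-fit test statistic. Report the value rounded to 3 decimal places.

test statistic = 12.141

n = 101; E_i = n·p_i = [18.94, 31.56, 25.25, 25.25]
χ² = (12−18.94)²/18.94 + (21−31.56)²/31.56 + (34−25.25)²/25.25 + (34−25.25)²/25.25 = 12.1406
df = 3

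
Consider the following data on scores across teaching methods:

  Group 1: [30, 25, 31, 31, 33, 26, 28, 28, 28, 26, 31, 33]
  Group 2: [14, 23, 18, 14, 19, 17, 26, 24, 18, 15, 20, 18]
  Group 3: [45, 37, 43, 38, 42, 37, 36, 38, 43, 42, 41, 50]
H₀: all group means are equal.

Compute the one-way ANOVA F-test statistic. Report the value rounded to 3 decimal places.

Group means [29.17, 18.83, 41.00], grand mean 29.667
SSB = Σnᵢ(x̄ᵢ−x̄)² = 2952.667; SSW = ΣΣ(x−x̄ᵢ)² = 427.333
MSB = 2952.667/2 = 1476.3333; MSW = 427.333/33 = 12.9495
F = MSB/MSW = 114.0070
df = (2, 33)

test statistic = 114.007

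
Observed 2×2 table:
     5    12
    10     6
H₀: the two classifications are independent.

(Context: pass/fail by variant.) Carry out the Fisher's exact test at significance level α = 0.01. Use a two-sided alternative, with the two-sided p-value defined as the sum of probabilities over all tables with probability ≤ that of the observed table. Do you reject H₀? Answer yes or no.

reject H₀: no

Margins: r₁=17, r₂=16, c₁=15, c₂=18, n=33
p_obs = C(17,5)·C(16,10)/C(33,15); sum pmf over tables with pmf ≤ p_obs
p-value (two-sided) = 0.08441
At α=0.01: p ≥ α → fail to reject H₀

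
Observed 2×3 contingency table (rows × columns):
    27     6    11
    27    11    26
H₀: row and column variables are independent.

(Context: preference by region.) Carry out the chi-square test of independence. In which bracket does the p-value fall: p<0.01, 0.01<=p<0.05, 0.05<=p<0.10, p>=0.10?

p-value bracket: p>=0.10

Row totals [44, 64], col totals [54, 17, 37], n=108
χ² = (27−22.00)²/22.00 + (6−6.93)²/6.93 + (11−15.07)²/15.07 + (27−32.00)²/32.00 + (11−10.07)²/10.07 + (26−21.93)²/21.93 = 3.9846
df = 2
p-value (upper-tail) = 0.13638
→ bracket: p>=0.10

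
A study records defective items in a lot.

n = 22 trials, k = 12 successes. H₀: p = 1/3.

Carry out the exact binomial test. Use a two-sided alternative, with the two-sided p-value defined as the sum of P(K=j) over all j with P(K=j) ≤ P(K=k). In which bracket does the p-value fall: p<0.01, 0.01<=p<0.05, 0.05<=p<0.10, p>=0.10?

Exact binomial: n=22, k=12, p₀=1/3=0.3333
P(X=j) = C(n,j)·p₀^j·(1−p₀)^(n−j); p = Σ P(X=j) over j with P(X=j) ≤ P(X=12)
p-value (two-sided) = 0.04203
→ bracket: 0.01<=p<0.05

p-value bracket: 0.01<=p<0.05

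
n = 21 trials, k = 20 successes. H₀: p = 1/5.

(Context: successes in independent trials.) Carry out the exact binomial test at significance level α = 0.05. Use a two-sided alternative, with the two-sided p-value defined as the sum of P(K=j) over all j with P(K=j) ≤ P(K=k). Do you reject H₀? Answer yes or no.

reject H₀: yes

Exact binomial: n=21, k=20, p₀=1/5=0.2000
P(X=j) = C(n,j)·p₀^j·(1−p₀)^(n−j); p = Σ P(X=j) over j with P(X=j) ≤ P(X=20)
p-value (two-sided) = 0.00000
At α=0.05: p < α → reject H₀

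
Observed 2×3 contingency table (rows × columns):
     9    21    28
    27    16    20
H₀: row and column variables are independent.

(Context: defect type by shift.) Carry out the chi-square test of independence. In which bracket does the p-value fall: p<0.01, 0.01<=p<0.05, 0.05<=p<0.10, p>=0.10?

p-value bracket: p<0.01

Row totals [58, 63], col totals [36, 37, 48], n=121
χ² = (9−17.26)²/17.26 + (21−17.74)²/17.74 + (28−23.01)²/23.01 + (27−18.74)²/18.74 + (16−19.26)²/19.26 + (20−24.99)²/24.99 = 10.8209
df = 2
p-value (upper-tail) = 0.00447
→ bracket: p<0.01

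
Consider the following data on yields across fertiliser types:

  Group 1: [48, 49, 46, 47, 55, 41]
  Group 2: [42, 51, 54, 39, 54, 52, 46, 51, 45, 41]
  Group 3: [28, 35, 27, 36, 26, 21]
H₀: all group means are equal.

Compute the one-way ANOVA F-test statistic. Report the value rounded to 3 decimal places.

test statistic = 26.505

Group means [47.67, 47.50, 28.83], grand mean 42.455
SSB = Σnᵢ(x̄ᵢ−x̄)² = 1530.788; SSW = ΣΣ(x−x̄ᵢ)² = 548.667
MSB = 1530.788/2 = 765.3939; MSW = 548.667/19 = 28.8772
F = MSB/MSW = 26.5051
df = (2, 19)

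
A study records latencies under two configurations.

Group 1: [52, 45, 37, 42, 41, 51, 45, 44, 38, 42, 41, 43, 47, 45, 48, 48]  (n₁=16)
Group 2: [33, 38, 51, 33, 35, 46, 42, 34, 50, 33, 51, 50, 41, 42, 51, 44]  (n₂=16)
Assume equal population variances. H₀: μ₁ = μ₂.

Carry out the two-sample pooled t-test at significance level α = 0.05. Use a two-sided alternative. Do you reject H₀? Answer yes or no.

x̄₁=44.312, s₁=4.222, n₁=16
x̄₂=42.125, s₂=7.136, n₂=16
s_p² = [15·4.222² + 15·7.136²]/30 = 34.3729
SE = √(s_p²·(1/16+1/16)) = 2.0728
t = (44.312−42.125)/2.0728 = 1.0553
df = 30
p-value (two-sided) = 0.29970
At α=0.05: p ≥ α → fail to reject H₀

reject H₀: no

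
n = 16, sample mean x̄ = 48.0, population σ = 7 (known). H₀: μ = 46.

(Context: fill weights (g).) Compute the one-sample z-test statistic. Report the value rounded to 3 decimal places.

test statistic = 1.143

SE = σ/√n = 7/√16 = 1.7500
z = (x̄−μ₀)/SE = (48.0−46)/1.7500 = 1.1429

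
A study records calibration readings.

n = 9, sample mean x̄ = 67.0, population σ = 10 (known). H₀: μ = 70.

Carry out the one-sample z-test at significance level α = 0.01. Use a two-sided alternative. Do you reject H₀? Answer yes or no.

SE = σ/√n = 10/√9 = 3.3333
z = (x̄−μ₀)/SE = (67.0−70)/3.3333 = -0.9000
p-value (two-sided) = 0.36812
At α=0.01: p ≥ α → fail to reject H₀

reject H₀: no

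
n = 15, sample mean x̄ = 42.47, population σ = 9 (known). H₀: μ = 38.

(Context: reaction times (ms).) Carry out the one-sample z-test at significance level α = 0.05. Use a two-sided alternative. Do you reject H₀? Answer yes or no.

reject H₀: no

SE = σ/√n = 9/√15 = 2.3238
z = (x̄−μ₀)/SE = (42.47−38)/2.3238 = 1.9236
p-value (two-sided) = 0.05441
At α=0.05: p ≥ α → fail to reject H₀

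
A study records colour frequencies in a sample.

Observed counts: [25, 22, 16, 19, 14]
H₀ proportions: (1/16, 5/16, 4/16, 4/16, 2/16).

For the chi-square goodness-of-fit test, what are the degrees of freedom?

df = k − 1 = 5 − 1 = 4

degrees of freedom = 4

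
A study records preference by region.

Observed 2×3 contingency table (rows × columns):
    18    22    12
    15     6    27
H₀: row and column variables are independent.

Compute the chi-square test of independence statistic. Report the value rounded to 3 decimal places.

Row totals [52, 48], col totals [33, 28, 39], n=100
χ² = (18−17.16)²/17.16 + (22−14.56)²/14.56 + (12−20.28)²/20.28 + (15−15.84)²/15.84 + (6−13.44)²/13.44 + (27−18.72)²/18.72 = 15.0489
df = 2

test statistic = 15.049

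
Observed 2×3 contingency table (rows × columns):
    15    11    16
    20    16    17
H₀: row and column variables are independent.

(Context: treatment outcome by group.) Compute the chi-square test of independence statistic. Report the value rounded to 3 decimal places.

test statistic = 0.402

Row totals [42, 53], col totals [35, 27, 33], n=95
χ² = (15−15.47)²/15.47 + (11−11.94)²/11.94 + (16−14.59)²/14.59 + (20−19.53)²/19.53 + (16−15.06)²/15.06 + (17−18.41)²/18.41 = 0.4022
df = 2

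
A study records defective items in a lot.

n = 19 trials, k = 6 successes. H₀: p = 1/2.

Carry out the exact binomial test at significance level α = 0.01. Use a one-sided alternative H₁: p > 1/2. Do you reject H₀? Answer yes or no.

reject H₀: no

Exact binomial: n=19, k=6, p₀=1/2=0.5000
P(X≥6) from Σ C(n,i)·p₀^i·(1−p₀)^(n−i)
p-value (one-sided, H₁ greater) = 0.96822
At α=0.01: p ≥ α → fail to reject H₀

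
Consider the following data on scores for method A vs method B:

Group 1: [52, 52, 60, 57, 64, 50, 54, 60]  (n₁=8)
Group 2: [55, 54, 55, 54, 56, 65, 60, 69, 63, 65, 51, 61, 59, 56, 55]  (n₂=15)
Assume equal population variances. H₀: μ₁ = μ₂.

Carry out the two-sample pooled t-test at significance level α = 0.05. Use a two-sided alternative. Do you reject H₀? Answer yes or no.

x̄₁=56.125, s₁=4.912, n₁=8
x̄₂=58.533, s₂=5.139, n₂=15
s_p² = [7·4.912² + 14·5.139²]/21 = 25.6480
SE = √(s_p²·(1/8+1/15)) = 2.2172
t = (56.125−58.533)/2.2172 = -1.0862
df = 21
p-value (two-sided) = 0.28969
At α=0.05: p ≥ α → fail to reject H₀

reject H₀: no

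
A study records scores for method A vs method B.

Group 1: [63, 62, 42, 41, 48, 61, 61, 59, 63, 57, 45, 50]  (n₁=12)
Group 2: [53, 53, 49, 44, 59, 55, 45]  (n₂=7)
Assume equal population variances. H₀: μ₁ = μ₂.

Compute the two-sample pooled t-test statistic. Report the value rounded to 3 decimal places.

test statistic = 0.884

x̄₁=54.333, s₁=8.542, n₁=12
x̄₂=51.143, s₂=5.429, n₂=7
s_p² = [11·8.542² + 6·5.429²]/17 = 57.6190
SE = √(s_p²·(1/12+1/7)) = 3.6101
t = (54.333−51.143)/3.6101 = 0.8838
df = 17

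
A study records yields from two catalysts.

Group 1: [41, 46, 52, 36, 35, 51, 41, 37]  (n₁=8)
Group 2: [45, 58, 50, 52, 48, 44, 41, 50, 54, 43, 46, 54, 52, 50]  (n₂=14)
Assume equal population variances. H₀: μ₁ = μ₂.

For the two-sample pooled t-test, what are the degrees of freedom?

df = n₁ + n₂ − 2 = 8 + 14 − 2 = 20

degrees of freedom = 20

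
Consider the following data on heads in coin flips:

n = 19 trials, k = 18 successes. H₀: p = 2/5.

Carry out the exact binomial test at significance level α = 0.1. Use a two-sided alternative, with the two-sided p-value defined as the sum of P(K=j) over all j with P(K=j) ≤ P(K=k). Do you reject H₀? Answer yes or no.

Exact binomial: n=19, k=18, p₀=2/5=0.4000
P(X=j) = C(n,j)·p₀^j·(1−p₀)^(n−j); p = Σ P(X=j) over j with P(X=j) ≤ P(X=18)
p-value (two-sided) = 0.00000
At α=0.1: p < α → reject H₀

reject H₀: yes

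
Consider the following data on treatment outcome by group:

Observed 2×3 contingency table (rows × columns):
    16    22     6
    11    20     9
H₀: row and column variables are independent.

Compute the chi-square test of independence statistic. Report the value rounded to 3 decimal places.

test statistic = 1.434

Row totals [44, 40], col totals [27, 42, 15], n=84
χ² = (16−14.14)²/14.14 + (22−22.00)²/22.00 + (6−7.86)²/7.86 + (11−12.86)²/12.86 + (20−20.00)²/20.00 + (9−7.14)²/7.14 = 1.4339
df = 2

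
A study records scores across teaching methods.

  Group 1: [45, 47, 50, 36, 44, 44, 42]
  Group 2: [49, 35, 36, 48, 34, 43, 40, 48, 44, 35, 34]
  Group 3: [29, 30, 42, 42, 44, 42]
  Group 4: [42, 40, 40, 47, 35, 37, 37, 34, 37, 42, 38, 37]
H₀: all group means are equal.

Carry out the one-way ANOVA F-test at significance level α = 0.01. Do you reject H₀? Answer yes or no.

reject H₀: no

Group means [44.00, 40.55, 38.17, 38.83], grand mean 40.250
SSB = Σnᵢ(x̄ᵢ−x̄)² = 149.523; SSW = ΣΣ(x−x̄ᵢ)² = 853.227
MSB = 149.523/3 = 49.8409; MSW = 853.227/32 = 26.6634
F = MSB/MSW = 1.8693
df = (3, 32)
p-value (upper-tail) = 0.15466
At α=0.01: p ≥ α → fail to reject H₀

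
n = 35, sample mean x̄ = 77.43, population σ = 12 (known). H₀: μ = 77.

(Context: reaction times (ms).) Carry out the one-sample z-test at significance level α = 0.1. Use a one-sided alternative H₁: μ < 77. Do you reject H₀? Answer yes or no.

SE = σ/√n = 12/√35 = 2.0284
z = (x̄−μ₀)/SE = (77.43−77)/2.0284 = 0.2120
p-value (one-sided, H₁ less) = 0.58394
At α=0.1: p ≥ α → fail to reject H₀

reject H₀: no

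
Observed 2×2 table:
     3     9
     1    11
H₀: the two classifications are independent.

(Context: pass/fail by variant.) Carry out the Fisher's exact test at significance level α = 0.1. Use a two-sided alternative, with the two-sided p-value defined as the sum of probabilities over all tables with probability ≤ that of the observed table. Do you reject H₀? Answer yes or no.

Margins: r₁=12, r₂=12, c₁=4, c₂=20, n=24
p_obs = C(12,3)·C(12,1)/C(24,4); sum pmf over tables with pmf ≤ p_obs
p-value (two-sided) = 0.59006
At α=0.1: p ≥ α → fail to reject H₀

reject H₀: no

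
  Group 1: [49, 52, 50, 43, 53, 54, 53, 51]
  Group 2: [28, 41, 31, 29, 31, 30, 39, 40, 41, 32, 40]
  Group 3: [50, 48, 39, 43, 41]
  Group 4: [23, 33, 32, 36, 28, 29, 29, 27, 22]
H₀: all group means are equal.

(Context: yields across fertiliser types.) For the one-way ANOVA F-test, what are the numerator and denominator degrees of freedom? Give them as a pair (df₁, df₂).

degrees of freedom = [3, 29]

k = 4 groups, N = 33 total
df = (k−1, N−k) = (4−1, 33−4) = (3, 29)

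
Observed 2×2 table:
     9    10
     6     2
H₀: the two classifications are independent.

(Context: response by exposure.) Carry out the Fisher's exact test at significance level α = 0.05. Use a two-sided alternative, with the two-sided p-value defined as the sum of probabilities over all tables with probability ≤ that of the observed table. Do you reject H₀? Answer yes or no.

reject H₀: no

Margins: r₁=19, r₂=8, c₁=15, c₂=12, n=27
p_obs = C(19,9)·C(8,6)/C(27,15); sum pmf over tables with pmf ≤ p_obs
p-value (two-sided) = 0.23575
At α=0.05: p ≥ α → fail to reject H₀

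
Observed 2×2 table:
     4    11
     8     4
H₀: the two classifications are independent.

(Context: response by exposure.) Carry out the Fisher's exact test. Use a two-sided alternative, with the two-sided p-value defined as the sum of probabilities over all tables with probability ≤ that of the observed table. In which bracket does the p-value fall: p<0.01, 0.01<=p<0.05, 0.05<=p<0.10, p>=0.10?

Margins: r₁=15, r₂=12, c₁=12, c₂=15, n=27
p_obs = C(15,4)·C(12,8)/C(27,12); sum pmf over tables with pmf ≤ p_obs
p-value (two-sided) = 0.05740
→ bracket: 0.05<=p<0.10

p-value bracket: 0.05<=p<0.10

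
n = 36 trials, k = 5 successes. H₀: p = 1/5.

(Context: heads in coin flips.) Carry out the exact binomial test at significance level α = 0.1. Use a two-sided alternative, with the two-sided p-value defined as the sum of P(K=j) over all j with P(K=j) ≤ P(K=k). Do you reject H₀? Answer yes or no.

reject H₀: no

Exact binomial: n=36, k=5, p₀=1/5=0.2000
P(X=j) = C(n,j)·p₀^j·(1−p₀)^(n−j); p = Σ P(X=j) over j with P(X=j) ≤ P(X=5)
p-value (two-sided) = 0.53050
At α=0.1: p ≥ α → fail to reject H₀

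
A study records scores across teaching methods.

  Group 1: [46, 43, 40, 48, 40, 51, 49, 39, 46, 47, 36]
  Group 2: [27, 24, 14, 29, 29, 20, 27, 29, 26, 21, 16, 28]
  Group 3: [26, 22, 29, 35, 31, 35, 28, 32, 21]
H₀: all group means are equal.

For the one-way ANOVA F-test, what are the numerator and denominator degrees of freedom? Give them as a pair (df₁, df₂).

degrees of freedom = [2, 29]

k = 3 groups, N = 32 total
df = (k−1, N−k) = (3−1, 32−3) = (2, 29)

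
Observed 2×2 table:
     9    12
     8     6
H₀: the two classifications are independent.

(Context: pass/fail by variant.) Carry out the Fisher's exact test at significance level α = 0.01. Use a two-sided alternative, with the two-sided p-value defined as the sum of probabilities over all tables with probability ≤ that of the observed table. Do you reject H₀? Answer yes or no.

Margins: r₁=21, r₂=14, c₁=17, c₂=18, n=35
p_obs = C(21,9)·C(14,8)/C(35,17); sum pmf over tables with pmf ≤ p_obs
p-value (two-sided) = 0.49979
At α=0.01: p ≥ α → fail to reject H₀

reject H₀: no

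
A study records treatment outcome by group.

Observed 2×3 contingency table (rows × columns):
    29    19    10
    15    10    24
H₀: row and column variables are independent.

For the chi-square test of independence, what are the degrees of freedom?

df = (r−1)(c−1) = (2−1)·(3−1) = 2

degrees of freedom = 2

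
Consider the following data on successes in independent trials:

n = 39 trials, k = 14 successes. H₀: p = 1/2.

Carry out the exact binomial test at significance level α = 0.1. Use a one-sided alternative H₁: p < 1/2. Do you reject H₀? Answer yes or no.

Exact binomial: n=39, k=14, p₀=1/2=0.5000
P(X≤14) from Σ C(n,i)·p₀^i·(1−p₀)^(n−i)
p-value (one-sided, H₁ less) = 0.05406
At α=0.1: p < α → reject H₀

reject H₀: yes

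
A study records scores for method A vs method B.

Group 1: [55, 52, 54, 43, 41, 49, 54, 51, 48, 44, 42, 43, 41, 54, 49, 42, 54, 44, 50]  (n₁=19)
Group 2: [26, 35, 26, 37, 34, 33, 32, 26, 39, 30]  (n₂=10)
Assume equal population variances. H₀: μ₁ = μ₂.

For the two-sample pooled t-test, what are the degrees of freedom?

df = n₁ + n₂ − 2 = 19 + 10 − 2 = 27

degrees of freedom = 27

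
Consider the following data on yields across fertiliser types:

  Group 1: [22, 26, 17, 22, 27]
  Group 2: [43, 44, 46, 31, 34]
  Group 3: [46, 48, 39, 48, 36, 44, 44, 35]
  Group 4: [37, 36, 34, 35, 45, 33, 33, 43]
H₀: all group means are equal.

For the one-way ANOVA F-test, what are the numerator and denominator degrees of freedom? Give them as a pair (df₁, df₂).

degrees of freedom = [3, 22]

k = 4 groups, N = 26 total
df = (k−1, N−k) = (4−1, 26−4) = (3, 22)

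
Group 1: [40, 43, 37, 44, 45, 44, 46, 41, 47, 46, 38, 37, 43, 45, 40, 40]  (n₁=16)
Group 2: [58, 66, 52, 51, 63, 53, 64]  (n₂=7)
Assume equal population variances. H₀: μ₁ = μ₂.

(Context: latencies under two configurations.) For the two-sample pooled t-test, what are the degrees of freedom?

degrees of freedom = 21

df = n₁ + n₂ − 2 = 16 + 7 − 2 = 21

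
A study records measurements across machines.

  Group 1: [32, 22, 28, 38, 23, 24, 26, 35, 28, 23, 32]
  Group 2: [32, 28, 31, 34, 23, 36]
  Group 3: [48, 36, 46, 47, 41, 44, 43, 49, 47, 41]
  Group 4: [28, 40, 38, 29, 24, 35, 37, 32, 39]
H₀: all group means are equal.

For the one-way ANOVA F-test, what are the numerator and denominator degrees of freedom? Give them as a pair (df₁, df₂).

degrees of freedom = [3, 32]

k = 4 groups, N = 36 total
df = (k−1, N−k) = (4−1, 36−4) = (3, 32)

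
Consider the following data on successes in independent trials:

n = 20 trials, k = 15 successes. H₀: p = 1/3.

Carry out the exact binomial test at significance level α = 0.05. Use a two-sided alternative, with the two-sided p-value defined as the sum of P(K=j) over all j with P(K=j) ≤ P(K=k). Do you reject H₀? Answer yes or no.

reject H₀: yes

Exact binomial: n=20, k=15, p₀=1/3=0.3333
P(X=j) = C(n,j)·p₀^j·(1−p₀)^(n−j); p = Σ P(X=j) over j with P(X=j) ≤ P(X=15)
p-value (two-sided) = 0.00017
At α=0.05: p < α → reject H₀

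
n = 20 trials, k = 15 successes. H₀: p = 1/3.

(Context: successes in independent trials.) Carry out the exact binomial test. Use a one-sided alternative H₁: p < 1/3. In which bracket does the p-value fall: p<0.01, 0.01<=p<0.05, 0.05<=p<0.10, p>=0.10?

Exact binomial: n=20, k=15, p₀=1/3=0.3333
P(X≤15) from Σ C(n,i)·p₀^i·(1−p₀)^(n−i)
p-value (one-sided, H₁ less) = 0.99997
→ bracket: p>=0.10

p-value bracket: p>=0.10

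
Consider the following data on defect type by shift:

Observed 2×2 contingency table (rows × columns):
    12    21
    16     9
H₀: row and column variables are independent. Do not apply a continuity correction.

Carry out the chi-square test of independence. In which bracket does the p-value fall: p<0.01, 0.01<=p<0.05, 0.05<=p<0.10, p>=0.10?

Row totals [33, 25], col totals [28, 30], n=58
χ² = (12−15.93)²/15.93 + (21−17.07)²/17.07 + (16−12.07)²/12.07 + (9−12.93)²/12.93 = 4.3508
df = 1
p-value (upper-tail) = 0.03699
→ bracket: 0.01<=p<0.05

p-value bracket: 0.01<=p<0.05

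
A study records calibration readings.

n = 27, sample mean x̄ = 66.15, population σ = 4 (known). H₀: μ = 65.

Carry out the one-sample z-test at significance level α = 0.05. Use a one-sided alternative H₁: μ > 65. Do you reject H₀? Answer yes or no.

reject H₀: no

SE = σ/√n = 4/√27 = 0.7698
z = (x̄−μ₀)/SE = (66.15−65)/0.7698 = 1.4939
p-value (one-sided, H₁ greater) = 0.06760
At α=0.05: p ≥ α → fail to reject H₀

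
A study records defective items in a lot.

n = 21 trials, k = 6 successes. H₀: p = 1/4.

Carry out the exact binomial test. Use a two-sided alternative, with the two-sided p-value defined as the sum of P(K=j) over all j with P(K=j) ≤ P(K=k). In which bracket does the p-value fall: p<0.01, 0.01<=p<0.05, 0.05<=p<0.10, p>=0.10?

Exact binomial: n=21, k=6, p₀=1/4=0.2500
P(X=j) = C(n,j)·p₀^j·(1−p₀)^(n−j); p = Σ P(X=j) over j with P(X=j) ≤ P(X=6)
p-value (two-sided) = 0.80083
→ bracket: p>=0.10

p-value bracket: p>=0.10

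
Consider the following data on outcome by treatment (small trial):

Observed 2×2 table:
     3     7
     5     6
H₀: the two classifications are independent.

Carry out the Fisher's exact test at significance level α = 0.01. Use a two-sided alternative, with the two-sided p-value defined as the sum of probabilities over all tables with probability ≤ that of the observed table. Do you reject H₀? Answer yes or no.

Margins: r₁=10, r₂=11, c₁=8, c₂=13, n=21
p_obs = C(10,3)·C(11,5)/C(21,8); sum pmf over tables with pmf ≤ p_obs
p-value (two-sided) = 0.65944
At α=0.01: p ≥ α → fail to reject H₀

reject H₀: no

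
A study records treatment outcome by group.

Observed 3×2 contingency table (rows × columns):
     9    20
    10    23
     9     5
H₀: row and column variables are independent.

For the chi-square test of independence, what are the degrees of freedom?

df = (r−1)(c−1) = (3−1)·(2−1) = 2

degrees of freedom = 2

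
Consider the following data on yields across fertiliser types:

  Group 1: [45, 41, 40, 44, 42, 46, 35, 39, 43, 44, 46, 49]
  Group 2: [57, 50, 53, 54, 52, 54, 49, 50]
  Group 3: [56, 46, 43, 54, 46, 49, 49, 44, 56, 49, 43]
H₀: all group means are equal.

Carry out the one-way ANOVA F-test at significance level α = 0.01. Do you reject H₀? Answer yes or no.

reject H₀: yes

Group means [42.83, 52.38, 48.64], grand mean 47.355
SSB = Σnᵢ(x̄ᵢ−x̄)² = 465.010; SSW = ΣΣ(x−x̄ᵢ)² = 440.087
MSB = 465.010/2 = 232.5048; MSW = 440.087/28 = 15.7174
F = MSB/MSW = 14.7928
df = (2, 28)
p-value (upper-tail) = 0.00004
At α=0.01: p < α → reject H₀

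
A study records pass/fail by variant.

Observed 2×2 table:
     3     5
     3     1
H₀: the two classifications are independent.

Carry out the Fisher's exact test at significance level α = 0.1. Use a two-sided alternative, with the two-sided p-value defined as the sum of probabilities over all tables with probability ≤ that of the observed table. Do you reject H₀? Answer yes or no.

reject H₀: no

Margins: r₁=8, r₂=4, c₁=6, c₂=6, n=12
p_obs = C(8,3)·C(4,3)/C(12,6); sum pmf over tables with pmf ≤ p_obs
p-value (two-sided) = 0.54545
At α=0.1: p ≥ α → fail to reject H₀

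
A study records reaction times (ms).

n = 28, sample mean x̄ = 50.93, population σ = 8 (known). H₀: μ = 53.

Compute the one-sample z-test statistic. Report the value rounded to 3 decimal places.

SE = σ/√n = 8/√28 = 1.5119
z = (x̄−μ₀)/SE = (50.93−53)/1.5119 = -1.3692

test statistic = -1.369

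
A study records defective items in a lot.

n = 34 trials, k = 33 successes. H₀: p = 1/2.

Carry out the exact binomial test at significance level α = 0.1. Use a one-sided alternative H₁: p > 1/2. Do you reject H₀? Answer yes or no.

reject H₀: yes

Exact binomial: n=34, k=33, p₀=1/2=0.5000
P(X≥33) from Σ C(n,i)·p₀^i·(1−p₀)^(n−i)
p-value (one-sided, H₁ greater) = 0.00000
At α=0.1: p < α → reject H₀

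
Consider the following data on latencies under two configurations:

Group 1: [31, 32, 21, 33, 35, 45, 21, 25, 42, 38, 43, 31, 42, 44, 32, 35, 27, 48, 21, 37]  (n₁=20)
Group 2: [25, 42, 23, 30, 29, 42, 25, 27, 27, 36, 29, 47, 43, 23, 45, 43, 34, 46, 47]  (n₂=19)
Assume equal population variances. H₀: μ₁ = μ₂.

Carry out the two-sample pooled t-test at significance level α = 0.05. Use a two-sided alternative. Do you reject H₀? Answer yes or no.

reject H₀: no

x̄₁=34.150, s₁=8.324, n₁=20
x̄₂=34.895, s₂=8.975, n₂=19
s_p² = [19·8.324² + 18·8.975²]/37 = 74.7659
SE = √(s_p²·(1/20+1/19)) = 2.7701
t = (34.150−34.895)/2.7701 = -0.2689
df = 37
p-value (two-sided) = 0.78954
At α=0.05: p ≥ α → fail to reject H₀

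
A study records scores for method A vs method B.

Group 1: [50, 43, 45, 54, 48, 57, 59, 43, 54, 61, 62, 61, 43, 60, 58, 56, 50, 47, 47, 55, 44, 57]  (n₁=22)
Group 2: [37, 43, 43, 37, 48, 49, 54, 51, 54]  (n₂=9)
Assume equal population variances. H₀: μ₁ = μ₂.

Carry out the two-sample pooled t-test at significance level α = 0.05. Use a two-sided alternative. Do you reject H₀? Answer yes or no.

x̄₁=52.455, s₁=6.617, n₁=22
x̄₂=46.222, s₂=6.572, n₂=9
s_p² = [21·6.617² + 8·6.572²]/29 = 43.6210
SE = √(s_p²·(1/22+1/9)) = 2.6133
t = (52.455−46.222)/2.6133 = 2.3848
df = 29
p-value (two-sided) = 0.02385
At α=0.05: p < α → reject H₀

reject H₀: yes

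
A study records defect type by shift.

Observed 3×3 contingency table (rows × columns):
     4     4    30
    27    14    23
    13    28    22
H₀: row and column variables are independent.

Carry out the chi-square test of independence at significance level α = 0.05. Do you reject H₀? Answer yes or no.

Row totals [38, 64, 63], col totals [44, 46, 75], n=165
χ² = (4−10.13)²/10.13 + (4−10.59)²/10.59 + (30−17.27)²/17.27 + (27−17.07)²/17.07 + (14−17.84)²/17.84 + (23−29.09)²/29.09 + (13−16.80)²/16.80 + (28−17.56)²/17.56 + (22−28.64)²/28.64 = 33.6776
df = 4
p-value (upper-tail) = 0.00000
At α=0.05: p < α → reject H₀

reject H₀: yes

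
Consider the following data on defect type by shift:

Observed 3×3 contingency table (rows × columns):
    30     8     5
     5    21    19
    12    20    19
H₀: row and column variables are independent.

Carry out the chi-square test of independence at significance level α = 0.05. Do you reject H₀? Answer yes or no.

reject H₀: yes

Row totals [43, 45, 51], col totals [47, 49, 43], n=139
χ² = (30−14.54)²/14.54 + (8−15.16)²/15.16 + (5−13.30)²/13.30 + (5−15.22)²/15.22 + (21−15.86)²/15.86 + (19−13.92)²/13.92 + (12−17.24)²/17.24 + (20−17.98)²/17.98 + (19−15.78)²/15.78 = 37.8577
df = 4
p-value (upper-tail) = 0.00000
At α=0.05: p < α → reject H₀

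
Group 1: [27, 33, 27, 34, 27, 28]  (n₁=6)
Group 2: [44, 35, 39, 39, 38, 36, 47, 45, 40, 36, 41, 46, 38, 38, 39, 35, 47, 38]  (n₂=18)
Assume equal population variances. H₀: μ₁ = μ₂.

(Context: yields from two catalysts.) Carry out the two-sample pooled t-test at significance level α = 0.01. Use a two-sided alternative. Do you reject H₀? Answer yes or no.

x̄₁=29.333, s₁=3.266, n₁=6
x̄₂=40.056, s₂=4.036, n₂=18
s_p² = [5·3.266² + 17·4.036²]/22 = 15.0126
SE = √(s_p²·(1/6+1/18)) = 1.8265
t = (29.333−40.056)/1.8265 = -5.8703
df = 22
p-value (two-sided) = 0.00001
At α=0.01: p < α → reject H₀

reject H₀: yes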